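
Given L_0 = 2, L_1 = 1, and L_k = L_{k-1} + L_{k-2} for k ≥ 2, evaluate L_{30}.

Iterating the recurrence up to L_{24} = 103682 and L_{23} = 64079:
L_{25} = L_{24} + L_{23} = 103682 + 64079 = 167761
L_{26} = L_{25} + L_{24} = 167761 + 103682 = 271443
L_{27} = L_{26} + L_{25} = 271443 + 167761 = 439204
L_{28} = L_{27} + L_{26} = 439204 + 271443 = 710647
L_{29} = L_{28} + L_{27} = 710647 + 439204 = 1149851
L_{30} = L_{29} + L_{28} = 1149851 + 710647 = 1860498

1860498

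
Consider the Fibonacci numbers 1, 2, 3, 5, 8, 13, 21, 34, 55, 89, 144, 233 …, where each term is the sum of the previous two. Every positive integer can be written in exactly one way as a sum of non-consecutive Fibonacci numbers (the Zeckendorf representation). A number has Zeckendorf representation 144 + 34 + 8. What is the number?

144 + 34 + 8 = 186.

186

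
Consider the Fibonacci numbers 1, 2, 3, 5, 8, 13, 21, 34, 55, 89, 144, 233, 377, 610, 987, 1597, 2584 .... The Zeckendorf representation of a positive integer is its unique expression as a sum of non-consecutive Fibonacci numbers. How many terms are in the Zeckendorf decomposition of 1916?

1916 − 1597 = 319
319 − 233 = 86
86 − 55 = 31
31 − 21 = 10
10 − 8 = 2
2 − 2 = 0
1916 = 1597 + 233 + 55 + 21 + 8 + 2, which has 6 terms.

6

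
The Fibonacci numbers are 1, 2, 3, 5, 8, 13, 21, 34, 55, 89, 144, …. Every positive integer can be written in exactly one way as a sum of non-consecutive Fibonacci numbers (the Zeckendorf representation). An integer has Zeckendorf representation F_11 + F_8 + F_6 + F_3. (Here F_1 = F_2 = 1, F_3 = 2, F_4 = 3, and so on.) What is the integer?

120

F_11 + F_8 + F_6 + F_3 = 89 + 21 + 8 + 2 = 120.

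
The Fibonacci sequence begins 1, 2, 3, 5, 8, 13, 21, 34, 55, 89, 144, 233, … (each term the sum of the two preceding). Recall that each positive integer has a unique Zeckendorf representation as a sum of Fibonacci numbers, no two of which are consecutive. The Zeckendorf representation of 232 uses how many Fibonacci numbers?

6

Greedily peel off the largest Fibonacci term at each step:
232 − 144 = 88
88 − 55 = 33
33 − 21 = 12
12 − 8 = 4
4 − 3 = 1
1 − 1 = 0
232 = 144 + 55 + 21 + 8 + 3 + 1, which has 6 terms.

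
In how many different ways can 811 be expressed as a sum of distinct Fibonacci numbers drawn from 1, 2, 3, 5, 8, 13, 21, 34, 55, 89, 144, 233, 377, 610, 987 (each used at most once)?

Starting from the Zeckendorf form and repeatedly splitting a term F_k into F_{k−1} + F_{k−2} (when neither is already used) reaches every representation.
811 = 610+144+55+2 = 610+144+34+21+2 = 377+233+144+55+2 = … (11 more), for 14 in all.

14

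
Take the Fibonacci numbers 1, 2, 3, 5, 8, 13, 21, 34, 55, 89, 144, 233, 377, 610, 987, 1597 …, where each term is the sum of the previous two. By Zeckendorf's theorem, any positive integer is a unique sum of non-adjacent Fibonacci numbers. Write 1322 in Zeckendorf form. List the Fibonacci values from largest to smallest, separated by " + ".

987 + 233 + 89 + 13

take 987 (≤ 1322); 1322 − 987 = 335
take 233 (≤ 335); 335 − 233 = 102
take 89 (≤ 102); 102 − 89 = 13
take 13 (≤ 13); 13 − 13 = 0
So 1322 = 987 + 233 + 89 + 13, with no two terms consecutive in the sequence.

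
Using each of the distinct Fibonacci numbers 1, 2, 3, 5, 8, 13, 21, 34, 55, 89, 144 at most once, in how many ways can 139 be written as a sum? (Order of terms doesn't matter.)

8

Starting from the Zeckendorf form and repeatedly splitting a term F_k into F_{k−1} + F_{k−2} (when neither is already used) reaches every representation.
139 = 89+34+13+3 = 89+34+13+2+1 = 89+34+8+5+3 = 89+34+8+5+2+1 = 89+21+13+8+5+3 = … (3 more), for 8 in all.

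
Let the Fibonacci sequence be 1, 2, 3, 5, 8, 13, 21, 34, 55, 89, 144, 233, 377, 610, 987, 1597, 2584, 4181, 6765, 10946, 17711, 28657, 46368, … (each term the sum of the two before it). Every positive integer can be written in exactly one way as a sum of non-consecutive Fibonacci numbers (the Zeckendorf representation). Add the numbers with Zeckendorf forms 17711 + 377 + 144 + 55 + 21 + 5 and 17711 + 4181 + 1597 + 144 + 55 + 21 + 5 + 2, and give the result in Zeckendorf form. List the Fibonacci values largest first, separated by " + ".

The two numbers are 18313 and 23716, so their sum is 42029.
Greedy algorithm:
42029: greatest Fibonacci not exceeding it is 28657, leaving 13372
13372: greatest Fibonacci not exceeding it is 10946, leaving 2426
2426: greatest Fibonacci not exceeding it is 1597, leaving 829
829: greatest Fibonacci not exceeding it is 610, leaving 219
219: greatest Fibonacci not exceeding it is 144, leaving 75
75: greatest Fibonacci not exceeding it is 55, leaving 20
20: greatest Fibonacci not exceeding it is 13, leaving 7
7: greatest Fibonacci not exceeding it is 5, leaving 2
2: greatest Fibonacci not exceeding it is 2, leaving 0

28657 + 10946 + 1597 + 610 + 144 + 55 + 13 + 5 + 2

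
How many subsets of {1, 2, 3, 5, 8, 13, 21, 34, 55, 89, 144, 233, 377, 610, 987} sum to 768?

Starting from the Zeckendorf form and repeatedly splitting a term F_k into F_{k−1} + F_{k−2} (when neither is already used) reaches every representation.
768 = 610+144+13+1 = 610+144+8+5+1 = 610+89+55+13+1 = 377+233+144+13+1 = … (14 more), for 18 in all.

18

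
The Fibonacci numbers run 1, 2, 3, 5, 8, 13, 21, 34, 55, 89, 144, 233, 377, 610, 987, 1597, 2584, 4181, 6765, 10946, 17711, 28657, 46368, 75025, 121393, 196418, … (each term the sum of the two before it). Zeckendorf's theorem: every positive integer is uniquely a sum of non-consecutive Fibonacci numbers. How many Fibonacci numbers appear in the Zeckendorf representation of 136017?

136017 − 121393 = 14624
14624 − 10946 = 3678
3678 − 2584 = 1094
1094 − 987 = 107
107 − 89 = 18
18 − 13 = 5
5 − 5 = 0
136017 = 121393 + 10946 + 2584 + 987 + 89 + 13 + 5, which has 7 terms.

7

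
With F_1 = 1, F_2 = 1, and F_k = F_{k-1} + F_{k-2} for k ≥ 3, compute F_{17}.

Iterating the recurrence up to F_{9} = 34 and F_{8} = 21:
F_{10} = F_{9} + F_{8} = 34 + 21 = 55
F_{11} = F_{10} + F_{9} = 55 + 34 = 89
F_{12} = F_{11} + F_{10} = 89 + 55 = 144
F_{13} = F_{12} + F_{11} = 144 + 89 = 233
F_{14} = F_{13} + F_{12} = 233 + 144 = 377
F_{15} = F_{14} + F_{13} = 377 + 233 = 610
F_{16} = F_{15} + F_{14} = 610 + 377 = 987
F_{17} = F_{16} + F_{15} = 987 + 610 = 1597

1597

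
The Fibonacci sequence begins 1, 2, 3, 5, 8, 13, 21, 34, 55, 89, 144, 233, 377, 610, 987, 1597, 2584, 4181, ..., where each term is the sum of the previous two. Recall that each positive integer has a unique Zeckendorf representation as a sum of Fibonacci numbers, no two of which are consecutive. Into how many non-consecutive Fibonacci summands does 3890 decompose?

7

subtract 2584 from 3890: 1306 remains
subtract 987 from 1306: 319 remains
subtract 233 from 319: 86 remains
subtract 55 from 86: 31 remains
subtract 21 from 31: 10 remains
subtract 8 from 10: 2 remains
subtract 2 from 2: 0 remains
3890 = 2584 + 987 + 233 + 55 + 21 + 8 + 2, which has 7 terms.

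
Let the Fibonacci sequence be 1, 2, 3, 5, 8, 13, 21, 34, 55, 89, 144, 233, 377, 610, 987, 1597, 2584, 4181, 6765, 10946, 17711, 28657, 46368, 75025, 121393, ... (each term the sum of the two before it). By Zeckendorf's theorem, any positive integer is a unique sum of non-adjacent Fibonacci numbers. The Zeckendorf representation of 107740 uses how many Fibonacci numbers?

Greedily peel off the largest Fibonacci term at each step:
largest Fibonacci ≤ 107740 is 75025; 107740 − 75025 = 32715
largest Fibonacci ≤ 32715 is 28657; 32715 − 28657 = 4058
largest Fibonacci ≤ 4058 is 2584; 4058 − 2584 = 1474
largest Fibonacci ≤ 1474 is 987; 1474 − 987 = 487
largest Fibonacci ≤ 487 is 377; 487 − 377 = 110
largest Fibonacci ≤ 110 is 89; 110 − 89 = 21
largest Fibonacci ≤ 21 is 21; 21 − 21 = 0
107740 = 75025 + 28657 + 2584 + 987 + 377 + 89 + 21, which has 7 terms.

7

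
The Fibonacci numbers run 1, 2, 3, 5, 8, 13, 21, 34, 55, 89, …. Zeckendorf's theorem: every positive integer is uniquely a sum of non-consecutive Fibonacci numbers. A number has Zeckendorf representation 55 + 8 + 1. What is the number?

55 + 8 + 1 = 64.

64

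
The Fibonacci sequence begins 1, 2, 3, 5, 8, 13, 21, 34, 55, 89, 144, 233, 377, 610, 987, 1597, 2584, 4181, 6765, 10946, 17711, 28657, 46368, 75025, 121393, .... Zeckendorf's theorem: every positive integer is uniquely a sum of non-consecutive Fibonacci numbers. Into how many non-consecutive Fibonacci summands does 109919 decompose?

9

Repeatedly subtract the largest Fibonacci number that fits:
75025 ≤ 109919 < 121393, so take 75025; remainder 34894
28657 ≤ 34894 < 46368, so take 28657; remainder 6237
4181 ≤ 6237 < 6765, so take 4181; remainder 2056
1597 ≤ 2056 < 2584, so take 1597; remainder 459
377 ≤ 459 < 610, so take 377; remainder 82
55 ≤ 82 < 89, so take 55; remainder 27
21 ≤ 27 < 34, so take 21; remainder 6
5 ≤ 6 < 8, so take 5; remainder 1
1 ≤ 1 < 2, so take 1; remainder 0
109919 = 75025 + 28657 + 4181 + 1597 + 377 + 55 + 21 + 5 + 1, which has 9 terms.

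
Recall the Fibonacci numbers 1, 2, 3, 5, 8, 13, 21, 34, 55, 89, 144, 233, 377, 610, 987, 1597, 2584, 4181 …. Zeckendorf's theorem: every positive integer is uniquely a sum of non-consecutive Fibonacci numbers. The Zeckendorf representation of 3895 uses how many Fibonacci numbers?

5

take 2584 (≤ 3895); 3895 − 2584 = 1311
take 987 (≤ 1311); 1311 − 987 = 324
take 233 (≤ 324); 324 − 233 = 91
take 89 (≤ 91); 91 − 89 = 2
take 2 (≤ 2); 2 − 2 = 0
3895 = 2584 + 987 + 233 + 89 + 2, which has 5 terms.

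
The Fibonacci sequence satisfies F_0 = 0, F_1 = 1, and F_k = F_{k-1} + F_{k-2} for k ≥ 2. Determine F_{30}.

832040

Iterating the recurrence up to F_{24} = 46368 and F_{23} = 28657:
F_{25} = F_{24} + F_{23} = 46368 + 28657 = 75025
F_{26} = F_{25} + F_{24} = 75025 + 46368 = 121393
F_{27} = F_{26} + F_{25} = 121393 + 75025 = 196418
F_{28} = F_{27} + F_{26} = 196418 + 121393 = 317811
F_{29} = F_{28} + F_{27} = 317811 + 196418 = 514229
F_{30} = F_{29} + F_{28} = 514229 + 317811 = 832040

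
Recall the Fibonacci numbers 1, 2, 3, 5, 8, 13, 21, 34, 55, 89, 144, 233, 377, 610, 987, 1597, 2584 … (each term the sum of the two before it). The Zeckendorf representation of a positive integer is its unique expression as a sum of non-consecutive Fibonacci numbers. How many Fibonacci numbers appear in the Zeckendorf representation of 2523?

Greedy algorithm:
largest Fibonacci ≤ 2523 is 1597; 2523 − 1597 = 926
largest Fibonacci ≤ 926 is 610; 926 − 610 = 316
largest Fibonacci ≤ 316 is 233; 316 − 233 = 83
largest Fibonacci ≤ 83 is 55; 83 − 55 = 28
largest Fibonacci ≤ 28 is 21; 28 − 21 = 7
largest Fibonacci ≤ 7 is 5; 7 − 5 = 2
largest Fibonacci ≤ 2 is 2; 2 − 2 = 0
2523 = 1597 + 610 + 233 + 55 + 21 + 5 + 2, which has 7 terms.

7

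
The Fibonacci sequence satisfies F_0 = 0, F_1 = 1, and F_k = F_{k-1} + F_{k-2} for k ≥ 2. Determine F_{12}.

144

Iterating the recurrence up to F_{7} = 13 and F_{6} = 8:
F_{8} = F_{7} + F_{6} = 13 + 8 = 21
F_{9} = F_{8} + F_{7} = 21 + 13 = 34
F_{10} = F_{9} + F_{8} = 34 + 21 = 55
F_{11} = F_{10} + F_{9} = 55 + 34 = 89
F_{12} = F_{11} + F_{10} = 89 + 55 = 144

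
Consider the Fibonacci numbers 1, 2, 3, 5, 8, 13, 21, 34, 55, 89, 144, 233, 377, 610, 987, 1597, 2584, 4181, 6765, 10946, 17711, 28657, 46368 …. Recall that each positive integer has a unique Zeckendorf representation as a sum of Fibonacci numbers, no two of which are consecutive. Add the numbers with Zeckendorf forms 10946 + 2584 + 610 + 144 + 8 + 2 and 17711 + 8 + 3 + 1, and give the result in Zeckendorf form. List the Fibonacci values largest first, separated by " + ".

The two numbers are 14294 and 17723, so their sum is 32017.
subtract 28657 from 32017: 3360 remains
subtract 2584 from 3360: 776 remains
subtract 610 from 776: 166 remains
subtract 144 from 166: 22 remains
subtract 21 from 22: 1 remains
subtract 1 from 1: 0 remains

28657 + 2584 + 610 + 144 + 21 + 1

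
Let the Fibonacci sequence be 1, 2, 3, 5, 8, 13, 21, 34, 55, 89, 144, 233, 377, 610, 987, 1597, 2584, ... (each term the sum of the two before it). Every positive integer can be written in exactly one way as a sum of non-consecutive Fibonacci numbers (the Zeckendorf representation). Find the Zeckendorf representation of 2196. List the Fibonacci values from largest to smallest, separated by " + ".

Greedily peel off the largest Fibonacci term at each step:
2196 − 1597 = 599
599 − 377 = 222
222 − 144 = 78
78 − 55 = 23
23 − 21 = 2
2 − 2 = 0
So 2196 = 1597 + 377 + 144 + 55 + 21 + 2, with no two terms consecutive in the sequence.

1597 + 377 + 144 + 55 + 21 + 2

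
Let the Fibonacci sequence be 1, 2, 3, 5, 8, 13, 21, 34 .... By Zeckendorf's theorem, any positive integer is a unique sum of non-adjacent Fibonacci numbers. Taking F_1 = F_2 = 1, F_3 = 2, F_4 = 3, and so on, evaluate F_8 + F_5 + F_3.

F_8 + F_5 + F_3 = 21 + 5 + 2 = 28.

28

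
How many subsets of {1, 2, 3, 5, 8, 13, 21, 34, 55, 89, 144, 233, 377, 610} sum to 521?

11

Starting from the Zeckendorf form and repeatedly splitting a term F_k into F_{k−1} + F_{k−2} (when neither is already used) reaches every representation.
521 = 377+144 = 377+89+55 = 377+89+34+21 = … (8 more), for 11 in all.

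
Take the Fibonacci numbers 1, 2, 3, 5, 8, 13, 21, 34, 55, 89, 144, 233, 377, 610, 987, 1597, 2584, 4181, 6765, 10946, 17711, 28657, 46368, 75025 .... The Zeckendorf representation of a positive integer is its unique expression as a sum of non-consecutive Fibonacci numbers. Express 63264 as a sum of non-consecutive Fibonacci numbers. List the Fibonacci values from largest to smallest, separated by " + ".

46368 + 10946 + 4181 + 1597 + 144 + 21 + 5 + 2

subtract 46368 from 63264: 16896 remains
subtract 10946 from 16896: 5950 remains
subtract 4181 from 5950: 1769 remains
subtract 1597 from 1769: 172 remains
subtract 144 from 172: 28 remains
subtract 21 from 28: 7 remains
subtract 5 from 7: 2 remains
subtract 2 from 2: 0 remains
So 63264 = 46368 + 10946 + 4181 + 1597 + 144 + 21 + 5 + 2, with no two terms consecutive in the sequence.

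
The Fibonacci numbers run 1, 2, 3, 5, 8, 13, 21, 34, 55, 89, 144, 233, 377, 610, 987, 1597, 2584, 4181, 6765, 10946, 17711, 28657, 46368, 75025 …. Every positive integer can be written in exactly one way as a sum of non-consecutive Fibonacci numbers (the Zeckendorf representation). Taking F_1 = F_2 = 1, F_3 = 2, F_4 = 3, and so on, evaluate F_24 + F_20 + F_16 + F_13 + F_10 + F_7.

54421

F_24 + F_20 + F_16 + F_13 + F_10 + F_7 = 46368 + 6765 + 987 + 233 + 55 + 13 = 54421.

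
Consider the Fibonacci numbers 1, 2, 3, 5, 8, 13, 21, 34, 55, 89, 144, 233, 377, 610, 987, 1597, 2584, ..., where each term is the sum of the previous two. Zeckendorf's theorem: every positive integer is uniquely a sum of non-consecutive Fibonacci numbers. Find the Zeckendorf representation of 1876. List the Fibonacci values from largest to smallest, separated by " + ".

largest Fibonacci ≤ 1876 is 1597; 1876 − 1597 = 279
largest Fibonacci ≤ 279 is 233; 279 − 233 = 46
largest Fibonacci ≤ 46 is 34; 46 − 34 = 12
largest Fibonacci ≤ 12 is 8; 12 − 8 = 4
largest Fibonacci ≤ 4 is 3; 4 − 3 = 1
largest Fibonacci ≤ 1 is 1; 1 − 1 = 0
So 1876 = 1597 + 233 + 34 + 8 + 3 + 1, with no two terms consecutive in the sequence.

1597 + 233 + 34 + 8 + 3 + 1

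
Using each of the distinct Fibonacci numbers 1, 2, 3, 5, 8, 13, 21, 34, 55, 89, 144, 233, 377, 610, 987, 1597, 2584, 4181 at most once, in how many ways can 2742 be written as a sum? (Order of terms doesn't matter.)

33

2742 = 2584+144+13+1 = 2584+144+8+5+1 = 2584+89+55+13+1 = 1597+987+144+13+1 = … (29 more), for 33 in all.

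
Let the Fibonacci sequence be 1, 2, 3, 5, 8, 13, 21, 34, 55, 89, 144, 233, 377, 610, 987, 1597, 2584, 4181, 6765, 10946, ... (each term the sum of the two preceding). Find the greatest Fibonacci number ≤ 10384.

6765

6765 ≤ 10384 < 10946, so the largest Fibonacci number not exceeding 10384 is 6765.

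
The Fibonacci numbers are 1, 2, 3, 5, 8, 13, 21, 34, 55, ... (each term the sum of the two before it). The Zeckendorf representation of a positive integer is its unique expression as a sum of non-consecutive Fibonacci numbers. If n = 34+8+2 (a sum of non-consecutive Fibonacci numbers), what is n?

34+8+2 = 44.

44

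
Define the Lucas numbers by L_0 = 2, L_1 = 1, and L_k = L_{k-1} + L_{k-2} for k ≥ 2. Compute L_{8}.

L_{2} = L_{1} + L_{0} = 1 + 2 = 3
L_{3} = L_{2} + L_{1} = 3 + 1 = 4
L_{4} = L_{3} + L_{2} = 4 + 3 = 7
L_{5} = L_{4} + L_{3} = 7 + 4 = 11
L_{6} = L_{5} + L_{4} = 11 + 7 = 18
L_{7} = L_{6} + L_{5} = 18 + 11 = 29
L_{8} = L_{7} + L_{6} = 29 + 18 = 47

47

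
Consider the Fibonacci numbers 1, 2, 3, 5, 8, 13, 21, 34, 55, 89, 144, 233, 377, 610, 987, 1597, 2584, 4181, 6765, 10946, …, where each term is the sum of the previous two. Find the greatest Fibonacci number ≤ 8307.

6765

6765 ≤ 8307 < 10946, so the largest Fibonacci number not exceeding 8307 is 6765.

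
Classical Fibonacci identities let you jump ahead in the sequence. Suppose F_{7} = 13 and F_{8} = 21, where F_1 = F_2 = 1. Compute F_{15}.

By F_{2k+1} = F_k² + F_{k+1}²: F_{15} = 13² + 21² = 169 + 441 = 610.

610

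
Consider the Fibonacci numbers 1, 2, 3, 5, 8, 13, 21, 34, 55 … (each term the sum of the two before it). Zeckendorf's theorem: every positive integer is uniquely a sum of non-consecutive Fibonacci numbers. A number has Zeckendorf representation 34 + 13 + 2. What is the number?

49

34 + 13 + 2 = 49.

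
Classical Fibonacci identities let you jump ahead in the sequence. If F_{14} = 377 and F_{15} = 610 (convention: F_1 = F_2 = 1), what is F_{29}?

514229

By F_{2k+1} = F_k² + F_{k+1}²: F_{29} = 377² + 610² = 142129 + 372100 = 514229.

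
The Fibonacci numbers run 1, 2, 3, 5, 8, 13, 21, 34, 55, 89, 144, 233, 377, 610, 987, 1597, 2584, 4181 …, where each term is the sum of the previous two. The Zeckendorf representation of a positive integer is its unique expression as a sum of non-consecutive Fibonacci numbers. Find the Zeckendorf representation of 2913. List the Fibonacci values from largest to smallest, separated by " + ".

largest Fibonacci ≤ 2913 is 2584; 2913 − 2584 = 329
largest Fibonacci ≤ 329 is 233; 329 − 233 = 96
largest Fibonacci ≤ 96 is 89; 96 − 89 = 7
largest Fibonacci ≤ 7 is 5; 7 − 5 = 2
largest Fibonacci ≤ 2 is 2; 2 − 2 = 0
So 2913 = 2584 + 233 + 89 + 5 + 2, with no two terms consecutive in the sequence.

2584 + 233 + 89 + 5 + 2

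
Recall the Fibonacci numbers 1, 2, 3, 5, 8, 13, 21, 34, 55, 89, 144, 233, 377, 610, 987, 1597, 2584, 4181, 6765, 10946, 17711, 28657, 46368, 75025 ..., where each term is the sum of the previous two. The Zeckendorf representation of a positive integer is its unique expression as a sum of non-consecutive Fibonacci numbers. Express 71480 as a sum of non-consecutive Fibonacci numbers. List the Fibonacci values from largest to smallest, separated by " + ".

71480 − 46368 = 25112
25112 − 17711 = 7401
7401 − 6765 = 636
636 − 610 = 26
26 − 21 = 5
5 − 5 = 0
So 71480 = 46368 + 17711 + 6765 + 610 + 21 + 5, with no two terms consecutive in the sequence.

46368 + 17711 + 6765 + 610 + 21 + 5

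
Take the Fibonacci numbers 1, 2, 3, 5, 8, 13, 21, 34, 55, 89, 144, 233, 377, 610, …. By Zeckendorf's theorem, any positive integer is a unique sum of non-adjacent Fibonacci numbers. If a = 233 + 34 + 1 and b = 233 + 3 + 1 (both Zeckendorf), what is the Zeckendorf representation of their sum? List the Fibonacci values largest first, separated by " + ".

The two numbers are 268 and 237, so their sum is 505.
377 ≤ 505 < 610, so take 377; remainder 128
89 ≤ 128 < 144, so take 89; remainder 39
34 ≤ 39 < 55, so take 34; remainder 5
5 ≤ 5 < 8, so take 5; remainder 0

377 + 89 + 34 + 5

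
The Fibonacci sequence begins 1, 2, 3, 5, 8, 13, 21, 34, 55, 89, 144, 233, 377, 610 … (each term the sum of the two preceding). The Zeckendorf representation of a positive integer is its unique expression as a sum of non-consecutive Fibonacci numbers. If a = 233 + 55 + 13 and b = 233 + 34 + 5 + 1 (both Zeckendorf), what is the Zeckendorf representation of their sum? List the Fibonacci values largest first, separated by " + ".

377 + 144 + 34 + 13 + 5 + 1

The two numbers are 301 and 273, so their sum is 574.
Greedily peel off the largest Fibonacci term at each step:
subtract 377 from 574: 197 remains
subtract 144 from 197: 53 remains
subtract 34 from 53: 19 remains
subtract 13 from 19: 6 remains
subtract 5 from 6: 1 remains
subtract 1 from 1: 0 remains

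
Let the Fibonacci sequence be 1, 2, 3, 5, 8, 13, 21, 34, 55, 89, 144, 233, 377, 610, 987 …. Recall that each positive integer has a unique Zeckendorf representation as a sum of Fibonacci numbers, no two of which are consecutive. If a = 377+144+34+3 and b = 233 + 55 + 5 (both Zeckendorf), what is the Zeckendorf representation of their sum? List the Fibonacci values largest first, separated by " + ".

610 + 233 + 8

The two numbers are 558 and 293, so their sum is 851.
610 ≤ 851 < 987, so take 610; remainder 241
233 ≤ 241 < 377, so take 233; remainder 8
8 ≤ 8 < 13, so take 8; remainder 0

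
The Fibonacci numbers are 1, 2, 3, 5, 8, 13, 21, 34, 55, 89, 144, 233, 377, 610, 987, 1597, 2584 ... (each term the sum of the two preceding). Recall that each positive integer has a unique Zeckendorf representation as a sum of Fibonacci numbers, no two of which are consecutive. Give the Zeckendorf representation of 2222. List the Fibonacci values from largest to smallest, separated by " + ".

1597 ≤ 2222 < 2584, so take 1597; remainder 625
610 ≤ 625 < 987, so take 610; remainder 15
13 ≤ 15 < 21, so take 13; remainder 2
2 ≤ 2 < 3, so take 2; remainder 0
So 2222 = 1597 + 610 + 13 + 2, with no two terms consecutive in the sequence.

1597 + 610 + 13 + 2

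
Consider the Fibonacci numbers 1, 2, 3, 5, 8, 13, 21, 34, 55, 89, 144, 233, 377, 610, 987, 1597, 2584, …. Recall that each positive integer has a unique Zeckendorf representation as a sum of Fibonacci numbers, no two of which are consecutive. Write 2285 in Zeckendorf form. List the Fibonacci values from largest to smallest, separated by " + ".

1597 + 610 + 55 + 21 + 2

largest Fibonacci ≤ 2285 is 1597; 2285 − 1597 = 688
largest Fibonacci ≤ 688 is 610; 688 − 610 = 78
largest Fibonacci ≤ 78 is 55; 78 − 55 = 23
largest Fibonacci ≤ 23 is 21; 23 − 21 = 2
largest Fibonacci ≤ 2 is 2; 2 − 2 = 0
So 2285 = 1597 + 610 + 55 + 21 + 2, with no two terms consecutive in the sequence.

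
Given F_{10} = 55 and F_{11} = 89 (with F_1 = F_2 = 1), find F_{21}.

10946

By F_{2k+1} = F_k² + F_{k+1}²: F_{21} = 55² + 89² = 3025 + 7921 = 10946.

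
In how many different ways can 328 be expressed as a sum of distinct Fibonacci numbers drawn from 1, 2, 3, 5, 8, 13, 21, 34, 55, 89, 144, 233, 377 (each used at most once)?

12

328 = 233+89+5+1 = 233+89+3+2+1 = 233+55+34+5+1 = 233+55+34+3+2+1 = 233+55+21+13+5+1 = … (7 more), for 12 in all.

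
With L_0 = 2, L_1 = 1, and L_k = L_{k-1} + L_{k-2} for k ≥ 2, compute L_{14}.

843

Iterating the recurrence up to L_{10} = 123 and L_{9} = 76:
L_{11} = L_{10} + L_{9} = 123 + 76 = 199
L_{12} = L_{11} + L_{10} = 199 + 123 = 322
L_{13} = L_{12} + L_{11} = 322 + 199 = 521
L_{14} = L_{13} + L_{12} = 521 + 322 = 843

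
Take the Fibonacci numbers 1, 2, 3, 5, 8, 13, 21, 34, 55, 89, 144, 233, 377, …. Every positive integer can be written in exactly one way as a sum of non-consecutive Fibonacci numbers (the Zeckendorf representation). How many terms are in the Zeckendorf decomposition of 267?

2

Repeatedly subtract the largest Fibonacci number that fits:
267: greatest Fibonacci not exceeding it is 233, leaving 34
34: greatest Fibonacci not exceeding it is 34, leaving 0
267 = 233 + 34, which has 2 terms.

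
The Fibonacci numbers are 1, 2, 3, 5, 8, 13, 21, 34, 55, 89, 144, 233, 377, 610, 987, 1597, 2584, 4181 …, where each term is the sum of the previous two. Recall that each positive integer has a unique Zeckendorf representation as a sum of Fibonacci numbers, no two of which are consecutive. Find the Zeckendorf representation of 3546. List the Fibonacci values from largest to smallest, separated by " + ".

largest Fibonacci ≤ 3546 is 2584; 3546 − 2584 = 962
largest Fibonacci ≤ 962 is 610; 962 − 610 = 352
largest Fibonacci ≤ 352 is 233; 352 − 233 = 119
largest Fibonacci ≤ 119 is 89; 119 − 89 = 30
largest Fibonacci ≤ 30 is 21; 30 − 21 = 9
largest Fibonacci ≤ 9 is 8; 9 − 8 = 1
largest Fibonacci ≤ 1 is 1; 1 − 1 = 0
So 3546 = 2584 + 610 + 233 + 89 + 21 + 8 + 1, with no two terms consecutive in the sequence.

2584 + 610 + 233 + 89 + 21 + 8 + 1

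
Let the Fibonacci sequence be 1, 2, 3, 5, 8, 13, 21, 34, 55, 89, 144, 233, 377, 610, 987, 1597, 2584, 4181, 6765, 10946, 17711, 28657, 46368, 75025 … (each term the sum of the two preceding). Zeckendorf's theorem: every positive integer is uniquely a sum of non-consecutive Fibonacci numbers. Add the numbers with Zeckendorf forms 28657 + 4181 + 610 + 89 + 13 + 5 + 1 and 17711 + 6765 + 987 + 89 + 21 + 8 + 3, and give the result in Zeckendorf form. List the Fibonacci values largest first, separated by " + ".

46368 + 10946 + 1597 + 144 + 55 + 21 + 8 + 1

The two numbers are 33556 and 25584, so their sum is 59140.
Greedy algorithm:
largest Fibonacci ≤ 59140 is 46368; 59140 − 46368 = 12772
largest Fibonacci ≤ 12772 is 10946; 12772 − 10946 = 1826
largest Fibonacci ≤ 1826 is 1597; 1826 − 1597 = 229
largest Fibonacci ≤ 229 is 144; 229 − 144 = 85
largest Fibonacci ≤ 85 is 55; 85 − 55 = 30
largest Fibonacci ≤ 30 is 21; 30 − 21 = 9
largest Fibonacci ≤ 9 is 8; 9 − 8 = 1
largest Fibonacci ≤ 1 is 1; 1 − 1 = 0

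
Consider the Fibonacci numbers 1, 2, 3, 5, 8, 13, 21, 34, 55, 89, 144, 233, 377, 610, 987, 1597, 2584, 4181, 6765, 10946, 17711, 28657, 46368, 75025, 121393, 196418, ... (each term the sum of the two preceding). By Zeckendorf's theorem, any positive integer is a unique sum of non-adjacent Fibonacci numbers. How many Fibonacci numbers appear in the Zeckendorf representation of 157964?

157964: greatest Fibonacci not exceeding it is 121393, leaving 36571
36571: greatest Fibonacci not exceeding it is 28657, leaving 7914
7914: greatest Fibonacci not exceeding it is 6765, leaving 1149
1149: greatest Fibonacci not exceeding it is 987, leaving 162
162: greatest Fibonacci not exceeding it is 144, leaving 18
18: greatest Fibonacci not exceeding it is 13, leaving 5
5: greatest Fibonacci not exceeding it is 5, leaving 0
157964 = 121393 + 28657 + 6765 + 987 + 144 + 13 + 5, which has 7 terms.

7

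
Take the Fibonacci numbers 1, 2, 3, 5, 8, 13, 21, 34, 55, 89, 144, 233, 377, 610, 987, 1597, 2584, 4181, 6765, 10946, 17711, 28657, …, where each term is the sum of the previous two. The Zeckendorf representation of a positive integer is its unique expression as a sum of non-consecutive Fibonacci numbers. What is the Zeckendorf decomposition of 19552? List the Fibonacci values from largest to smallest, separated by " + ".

17711 + 1597 + 233 + 8 + 3

Repeatedly subtract the largest Fibonacci number that fits:
17711 ≤ 19552 < 28657, so take 17711; remainder 1841
1597 ≤ 1841 < 2584, so take 1597; remainder 244
233 ≤ 244 < 377, so take 233; remainder 11
8 ≤ 11 < 13, so take 8; remainder 3
3 ≤ 3 < 5, so take 3; remainder 0
So 19552 = 17711 + 1597 + 233 + 8 + 3, with no two terms consecutive in the sequence.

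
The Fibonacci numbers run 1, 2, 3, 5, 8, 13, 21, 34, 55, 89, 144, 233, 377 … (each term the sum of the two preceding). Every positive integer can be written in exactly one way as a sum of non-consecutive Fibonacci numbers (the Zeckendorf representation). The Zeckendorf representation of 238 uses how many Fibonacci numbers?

2

Greedy algorithm:
238 − 233 = 5
5 − 5 = 0
238 = 233 + 5, which has 2 terms.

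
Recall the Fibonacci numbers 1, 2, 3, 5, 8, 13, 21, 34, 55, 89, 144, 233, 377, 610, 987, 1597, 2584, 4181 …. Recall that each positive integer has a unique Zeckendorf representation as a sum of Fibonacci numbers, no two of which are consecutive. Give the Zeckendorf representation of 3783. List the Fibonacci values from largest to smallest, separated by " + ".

Greedy algorithm:
3783: greatest Fibonacci not exceeding it is 2584, leaving 1199
1199: greatest Fibonacci not exceeding it is 987, leaving 212
212: greatest Fibonacci not exceeding it is 144, leaving 68
68: greatest Fibonacci not exceeding it is 55, leaving 13
13: greatest Fibonacci not exceeding it is 13, leaving 0
So 3783 = 2584 + 987 + 144 + 55 + 13, with no two terms consecutive in the sequence.

2584 + 987 + 144 + 55 + 13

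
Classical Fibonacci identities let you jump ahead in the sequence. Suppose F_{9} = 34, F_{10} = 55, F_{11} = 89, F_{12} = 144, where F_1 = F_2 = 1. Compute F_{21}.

By the addition formula F_{m+n} = F_m F_{n+1} + F_{m−1} F_n with m=12, n=9: F_{21} = 144·55 + 89·34 = 7920 + 3026 = 10946.

10946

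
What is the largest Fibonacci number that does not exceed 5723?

4181

4181 ≤ 5723 < 6765, so the largest Fibonacci number not exceeding 5723 is 4181.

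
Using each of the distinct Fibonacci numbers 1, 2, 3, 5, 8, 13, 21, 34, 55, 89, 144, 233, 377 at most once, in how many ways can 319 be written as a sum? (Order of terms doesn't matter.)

8

Starting from the Zeckendorf form and repeatedly splitting a term F_k into F_{k−1} + F_{k−2} (when neither is already used) reaches every representation.
319 = 233+55+21+8+2 = 233+55+21+5+3+2 = 144+89+55+21+8+2 = … (5 more), for 8 in all.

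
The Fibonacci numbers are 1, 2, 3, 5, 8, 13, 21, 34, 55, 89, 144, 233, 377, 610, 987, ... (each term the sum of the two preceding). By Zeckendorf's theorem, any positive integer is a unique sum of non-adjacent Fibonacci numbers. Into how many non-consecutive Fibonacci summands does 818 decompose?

subtract 610 from 818: 208 remains
subtract 144 from 208: 64 remains
subtract 55 from 64: 9 remains
subtract 8 from 9: 1 remains
subtract 1 from 1: 0 remains
818 = 610 + 144 + 55 + 8 + 1, which has 5 terms.

5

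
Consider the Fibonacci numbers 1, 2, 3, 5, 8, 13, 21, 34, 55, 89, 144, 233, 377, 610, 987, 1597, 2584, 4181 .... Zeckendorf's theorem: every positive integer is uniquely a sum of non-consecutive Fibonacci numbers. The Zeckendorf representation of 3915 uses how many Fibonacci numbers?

2584 ≤ 3915 < 4181, so take 2584; remainder 1331
987 ≤ 1331 < 1597, so take 987; remainder 344
233 ≤ 344 < 377, so take 233; remainder 111
89 ≤ 111 < 144, so take 89; remainder 22
21 ≤ 22 < 34, so take 21; remainder 1
1 ≤ 1 < 2, so take 1; remainder 0
3915 = 2584 + 987 + 233 + 89 + 21 + 1, which has 6 terms.

6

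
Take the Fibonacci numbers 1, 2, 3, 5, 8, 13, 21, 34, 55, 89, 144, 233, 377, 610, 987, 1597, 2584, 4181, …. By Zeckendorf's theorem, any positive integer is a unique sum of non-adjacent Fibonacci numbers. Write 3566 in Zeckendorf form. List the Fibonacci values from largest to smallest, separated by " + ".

2584 + 610 + 233 + 89 + 34 + 13 + 3

Greedily peel off the largest Fibonacci term at each step:
3566 − 2584 = 982
982 − 610 = 372
372 − 233 = 139
139 − 89 = 50
50 − 34 = 16
16 − 13 = 3
3 − 3 = 0
So 3566 = 2584 + 610 + 233 + 89 + 34 + 13 + 3, with no two terms consecutive in the sequence.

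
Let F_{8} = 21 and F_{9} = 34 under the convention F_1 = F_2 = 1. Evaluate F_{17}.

By F_{2k+1} = F_k² + F_{k+1}²: F_{17} = 21² + 34² = 441 + 1156 = 1597.

1597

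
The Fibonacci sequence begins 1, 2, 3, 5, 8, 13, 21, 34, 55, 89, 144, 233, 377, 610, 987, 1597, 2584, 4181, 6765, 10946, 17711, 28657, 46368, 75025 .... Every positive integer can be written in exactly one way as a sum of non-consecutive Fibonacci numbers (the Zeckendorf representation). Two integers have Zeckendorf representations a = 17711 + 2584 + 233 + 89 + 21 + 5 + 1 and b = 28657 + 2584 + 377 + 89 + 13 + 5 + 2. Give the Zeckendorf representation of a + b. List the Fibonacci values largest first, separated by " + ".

46368 + 4181 + 1597 + 144 + 55 + 21 + 5

The two numbers are 20644 and 31727, so their sum is 52371.
52371 − 46368 = 6003
6003 − 4181 = 1822
1822 − 1597 = 225
225 − 144 = 81
81 − 55 = 26
26 − 21 = 5
5 − 5 = 0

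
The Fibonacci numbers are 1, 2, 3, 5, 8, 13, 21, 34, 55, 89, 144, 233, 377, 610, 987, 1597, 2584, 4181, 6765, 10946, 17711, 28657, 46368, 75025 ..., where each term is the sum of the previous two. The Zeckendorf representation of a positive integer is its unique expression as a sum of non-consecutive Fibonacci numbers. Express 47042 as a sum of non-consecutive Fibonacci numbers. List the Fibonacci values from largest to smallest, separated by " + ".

Greedily peel off the largest Fibonacci term at each step:
subtract 46368 from 47042: 674 remains
subtract 610 from 674: 64 remains
subtract 55 from 64: 9 remains
subtract 8 from 9: 1 remains
subtract 1 from 1: 0 remains
So 47042 = 46368 + 610 + 55 + 8 + 1, with no two terms consecutive in the sequence.

46368 + 610 + 55 + 8 + 1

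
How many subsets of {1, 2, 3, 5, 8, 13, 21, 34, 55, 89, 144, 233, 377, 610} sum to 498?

16

Starting from the Zeckendorf form and repeatedly splitting a term F_k into F_{k−1} + F_{k−2} (when neither is already used) reaches every representation.
498 = 377+89+21+8+3 = 377+89+21+8+2+1 = 377+55+34+21+8+3 = … (13 more), for 16 in all.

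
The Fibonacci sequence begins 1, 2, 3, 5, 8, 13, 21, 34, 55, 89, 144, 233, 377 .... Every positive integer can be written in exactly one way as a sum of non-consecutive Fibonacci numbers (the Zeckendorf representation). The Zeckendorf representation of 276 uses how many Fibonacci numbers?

4

Greedy algorithm:
largest Fibonacci ≤ 276 is 233; 276 − 233 = 43
largest Fibonacci ≤ 43 is 34; 43 − 34 = 9
largest Fibonacci ≤ 9 is 8; 9 − 8 = 1
largest Fibonacci ≤ 1 is 1; 1 − 1 = 0
276 = 233 + 34 + 8 + 1, which has 4 terms.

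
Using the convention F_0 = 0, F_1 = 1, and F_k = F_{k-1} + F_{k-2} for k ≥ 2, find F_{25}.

Iterating the recurrence up to F_{18} = 2584 and F_{17} = 1597:
F_{19} = F_{18} + F_{17} = 2584 + 1597 = 4181
F_{20} = F_{19} + F_{18} = 4181 + 2584 = 6765
F_{21} = F_{20} + F_{19} = 6765 + 4181 = 10946
F_{22} = F_{21} + F_{20} = 10946 + 6765 = 17711
F_{23} = F_{22} + F_{21} = 17711 + 10946 = 28657
F_{24} = F_{23} + F_{22} = 28657 + 17711 = 46368
F_{25} = F_{24} + F_{23} = 46368 + 28657 = 75025

75025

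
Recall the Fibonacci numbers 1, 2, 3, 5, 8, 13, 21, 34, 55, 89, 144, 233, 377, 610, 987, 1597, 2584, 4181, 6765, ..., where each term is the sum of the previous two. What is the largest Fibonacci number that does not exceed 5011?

4181

4181 ≤ 5011 < 6765, so the largest Fibonacci number not exceeding 5011 is 4181.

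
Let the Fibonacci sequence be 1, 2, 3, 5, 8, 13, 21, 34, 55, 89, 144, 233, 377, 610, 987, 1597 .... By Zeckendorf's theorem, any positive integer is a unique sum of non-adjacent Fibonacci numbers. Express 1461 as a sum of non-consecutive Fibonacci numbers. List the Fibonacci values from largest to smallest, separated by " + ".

987 + 377 + 89 + 8

largest Fibonacci ≤ 1461 is 987; 1461 − 987 = 474
largest Fibonacci ≤ 474 is 377; 474 − 377 = 97
largest Fibonacci ≤ 97 is 89; 97 − 89 = 8
largest Fibonacci ≤ 8 is 8; 8 − 8 = 0
So 1461 = 987 + 377 + 89 + 8, with no two terms consecutive in the sequence.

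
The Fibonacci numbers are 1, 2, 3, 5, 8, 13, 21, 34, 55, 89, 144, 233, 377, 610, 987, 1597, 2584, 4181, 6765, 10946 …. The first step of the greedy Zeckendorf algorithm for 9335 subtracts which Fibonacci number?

6765

6765 ≤ 9335 < 10946, so the largest Fibonacci number not exceeding 9335 is 6765.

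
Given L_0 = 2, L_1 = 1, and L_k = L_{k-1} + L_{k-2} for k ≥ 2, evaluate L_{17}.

Iterating the recurrence up to L_{13} = 521 and L_{12} = 322:
L_{14} = L_{13} + L_{12} = 521 + 322 = 843
L_{15} = L_{14} + L_{13} = 843 + 521 = 1364
L_{16} = L_{15} + L_{14} = 1364 + 843 = 2207
L_{17} = L_{16} + L_{15} = 2207 + 1364 = 3571

3571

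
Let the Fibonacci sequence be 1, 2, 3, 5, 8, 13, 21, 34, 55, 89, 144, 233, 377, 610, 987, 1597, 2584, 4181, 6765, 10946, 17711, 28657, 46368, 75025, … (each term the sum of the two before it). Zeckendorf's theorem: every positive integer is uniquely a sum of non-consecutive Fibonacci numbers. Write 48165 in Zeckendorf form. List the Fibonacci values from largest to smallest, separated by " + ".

largest Fibonacci ≤ 48165 is 46368; 48165 − 46368 = 1797
largest Fibonacci ≤ 1797 is 1597; 1797 − 1597 = 200
largest Fibonacci ≤ 200 is 144; 200 − 144 = 56
largest Fibonacci ≤ 56 is 55; 56 − 55 = 1
largest Fibonacci ≤ 1 is 1; 1 − 1 = 0
So 48165 = 46368 + 1597 + 144 + 55 + 1, with no two terms consecutive in the sequence.

46368 + 1597 + 144 + 55 + 1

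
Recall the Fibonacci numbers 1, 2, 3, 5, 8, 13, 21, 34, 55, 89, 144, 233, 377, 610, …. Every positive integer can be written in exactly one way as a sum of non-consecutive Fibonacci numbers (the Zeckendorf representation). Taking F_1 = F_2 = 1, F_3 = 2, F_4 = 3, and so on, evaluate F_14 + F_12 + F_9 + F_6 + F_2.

F_14 + F_12 + F_9 + F_6 + F_2 = 377 + 144 + 34 + 8 + 1 = 564.

564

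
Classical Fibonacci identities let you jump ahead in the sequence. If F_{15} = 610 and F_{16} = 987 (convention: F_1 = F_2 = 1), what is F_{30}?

By the doubling identity F_{2k} = F_k(2F_{k+1} − F_k): F_{30} = 610·(2·987 − 610) = 610·1364 = 832040.

832040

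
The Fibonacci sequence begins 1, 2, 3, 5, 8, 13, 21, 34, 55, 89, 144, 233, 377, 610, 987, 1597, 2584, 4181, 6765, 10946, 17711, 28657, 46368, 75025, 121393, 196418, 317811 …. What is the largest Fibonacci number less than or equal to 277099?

196418

196418 ≤ 277099 < 317811, so the largest Fibonacci number not exceeding 277099 is 196418.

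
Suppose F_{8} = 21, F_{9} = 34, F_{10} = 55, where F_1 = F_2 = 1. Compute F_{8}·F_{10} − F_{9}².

21·55 − 34² = 1155 − 1156 = -1. (Cassini's identity: F_{k−1}F_{k+1} − F_k² = (−1)^k.)

-1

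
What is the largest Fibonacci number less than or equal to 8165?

6765

6765 ≤ 8165 < 10946, so the largest Fibonacci number not exceeding 8165 is 6765.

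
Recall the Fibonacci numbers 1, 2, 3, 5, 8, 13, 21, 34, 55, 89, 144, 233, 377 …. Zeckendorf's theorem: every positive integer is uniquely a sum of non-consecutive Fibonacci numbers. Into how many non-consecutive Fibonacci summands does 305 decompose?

5

Greedy algorithm:
305 − 233 = 72
72 − 55 = 17
17 − 13 = 4
4 − 3 = 1
1 − 1 = 0
305 = 233 + 55 + 13 + 3 + 1, which has 5 terms.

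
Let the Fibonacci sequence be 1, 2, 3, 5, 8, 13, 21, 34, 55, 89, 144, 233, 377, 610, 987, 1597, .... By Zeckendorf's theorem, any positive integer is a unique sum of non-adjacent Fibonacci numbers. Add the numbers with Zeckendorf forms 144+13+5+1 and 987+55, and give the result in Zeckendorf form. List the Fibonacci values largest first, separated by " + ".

The two numbers are 163 and 1042, so their sum is 1205.
Repeatedly subtract the largest Fibonacci number that fits:
987 ≤ 1205 < 1597, so take 987; remainder 218
144 ≤ 218 < 233, so take 144; remainder 74
55 ≤ 74 < 89, so take 55; remainder 19
13 ≤ 19 < 21, so take 13; remainder 6
5 ≤ 6 < 8, so take 5; remainder 1
1 ≤ 1 < 2, so take 1; remainder 0

987 + 144 + 55 + 13 + 5 + 1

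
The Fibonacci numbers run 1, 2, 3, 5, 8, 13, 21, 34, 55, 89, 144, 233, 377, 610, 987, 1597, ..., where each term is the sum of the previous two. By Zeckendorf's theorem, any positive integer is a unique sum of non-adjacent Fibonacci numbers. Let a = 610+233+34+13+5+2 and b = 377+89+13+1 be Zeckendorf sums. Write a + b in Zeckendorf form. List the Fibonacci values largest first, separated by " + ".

987 + 377 + 13

The two numbers are 897 and 480, so their sum is 1377.
1377: greatest Fibonacci not exceeding it is 987, leaving 390
390: greatest Fibonacci not exceeding it is 377, leaving 13
13: greatest Fibonacci not exceeding it is 13, leaving 0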